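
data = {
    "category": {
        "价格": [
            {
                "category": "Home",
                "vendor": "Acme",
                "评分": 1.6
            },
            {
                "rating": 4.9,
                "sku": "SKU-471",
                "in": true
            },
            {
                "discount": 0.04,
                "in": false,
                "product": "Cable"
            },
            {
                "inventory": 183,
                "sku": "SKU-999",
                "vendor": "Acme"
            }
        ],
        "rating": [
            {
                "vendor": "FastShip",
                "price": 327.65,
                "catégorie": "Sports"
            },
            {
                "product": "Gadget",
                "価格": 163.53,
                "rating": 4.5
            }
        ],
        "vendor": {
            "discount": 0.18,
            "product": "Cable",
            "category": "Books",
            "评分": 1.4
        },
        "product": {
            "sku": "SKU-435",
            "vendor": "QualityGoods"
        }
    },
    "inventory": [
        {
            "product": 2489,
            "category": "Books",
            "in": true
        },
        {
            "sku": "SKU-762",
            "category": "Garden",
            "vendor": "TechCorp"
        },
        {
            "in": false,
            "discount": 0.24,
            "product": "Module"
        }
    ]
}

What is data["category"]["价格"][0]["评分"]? 1.6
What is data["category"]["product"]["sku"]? "SKU-435"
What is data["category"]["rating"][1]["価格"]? 163.53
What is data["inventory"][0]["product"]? 2489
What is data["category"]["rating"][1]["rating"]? 4.5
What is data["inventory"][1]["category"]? "Garden"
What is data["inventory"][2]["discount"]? 0.24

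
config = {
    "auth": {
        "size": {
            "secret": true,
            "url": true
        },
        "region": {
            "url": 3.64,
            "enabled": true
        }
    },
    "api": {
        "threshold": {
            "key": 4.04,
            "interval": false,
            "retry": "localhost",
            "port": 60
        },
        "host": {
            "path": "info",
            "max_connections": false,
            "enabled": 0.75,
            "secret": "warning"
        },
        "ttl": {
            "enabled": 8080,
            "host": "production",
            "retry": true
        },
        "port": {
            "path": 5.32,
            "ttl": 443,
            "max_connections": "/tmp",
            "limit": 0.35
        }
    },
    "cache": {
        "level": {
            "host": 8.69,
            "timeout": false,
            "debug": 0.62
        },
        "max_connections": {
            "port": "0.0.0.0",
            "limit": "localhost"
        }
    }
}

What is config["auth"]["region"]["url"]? 3.64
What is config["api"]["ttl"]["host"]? "production"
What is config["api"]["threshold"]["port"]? 60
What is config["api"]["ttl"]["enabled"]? 8080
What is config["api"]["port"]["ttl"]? 443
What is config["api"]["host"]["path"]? "info"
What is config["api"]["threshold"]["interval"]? False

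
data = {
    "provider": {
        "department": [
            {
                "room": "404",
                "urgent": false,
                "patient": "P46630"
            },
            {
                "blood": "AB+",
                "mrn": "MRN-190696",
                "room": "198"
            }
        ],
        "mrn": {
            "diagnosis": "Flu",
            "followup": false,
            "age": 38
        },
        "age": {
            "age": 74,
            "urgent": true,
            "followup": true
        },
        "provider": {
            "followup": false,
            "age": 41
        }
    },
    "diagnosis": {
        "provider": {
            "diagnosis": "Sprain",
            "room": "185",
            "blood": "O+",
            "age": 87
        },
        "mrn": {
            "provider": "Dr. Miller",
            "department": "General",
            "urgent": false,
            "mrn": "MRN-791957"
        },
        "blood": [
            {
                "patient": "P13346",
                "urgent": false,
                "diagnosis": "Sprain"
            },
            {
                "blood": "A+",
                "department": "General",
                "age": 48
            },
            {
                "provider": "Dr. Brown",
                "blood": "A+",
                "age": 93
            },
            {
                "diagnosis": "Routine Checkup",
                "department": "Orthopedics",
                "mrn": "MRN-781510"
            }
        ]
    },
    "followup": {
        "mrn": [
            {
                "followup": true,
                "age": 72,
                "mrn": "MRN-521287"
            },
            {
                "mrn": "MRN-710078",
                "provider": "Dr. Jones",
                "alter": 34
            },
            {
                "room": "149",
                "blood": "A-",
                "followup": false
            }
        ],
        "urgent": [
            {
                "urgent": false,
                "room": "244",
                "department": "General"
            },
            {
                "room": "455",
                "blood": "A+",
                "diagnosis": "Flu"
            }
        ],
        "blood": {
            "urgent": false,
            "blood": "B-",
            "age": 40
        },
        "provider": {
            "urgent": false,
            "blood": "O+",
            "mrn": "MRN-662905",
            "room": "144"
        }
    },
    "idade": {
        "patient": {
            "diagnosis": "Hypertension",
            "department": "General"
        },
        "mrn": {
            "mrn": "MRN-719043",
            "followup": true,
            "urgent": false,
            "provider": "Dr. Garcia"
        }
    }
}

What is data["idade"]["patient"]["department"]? "General"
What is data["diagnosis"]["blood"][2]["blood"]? "A+"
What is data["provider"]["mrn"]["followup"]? False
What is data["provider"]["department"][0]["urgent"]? False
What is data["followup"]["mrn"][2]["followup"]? False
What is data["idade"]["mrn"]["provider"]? "Dr. Garcia"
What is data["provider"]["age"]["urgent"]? True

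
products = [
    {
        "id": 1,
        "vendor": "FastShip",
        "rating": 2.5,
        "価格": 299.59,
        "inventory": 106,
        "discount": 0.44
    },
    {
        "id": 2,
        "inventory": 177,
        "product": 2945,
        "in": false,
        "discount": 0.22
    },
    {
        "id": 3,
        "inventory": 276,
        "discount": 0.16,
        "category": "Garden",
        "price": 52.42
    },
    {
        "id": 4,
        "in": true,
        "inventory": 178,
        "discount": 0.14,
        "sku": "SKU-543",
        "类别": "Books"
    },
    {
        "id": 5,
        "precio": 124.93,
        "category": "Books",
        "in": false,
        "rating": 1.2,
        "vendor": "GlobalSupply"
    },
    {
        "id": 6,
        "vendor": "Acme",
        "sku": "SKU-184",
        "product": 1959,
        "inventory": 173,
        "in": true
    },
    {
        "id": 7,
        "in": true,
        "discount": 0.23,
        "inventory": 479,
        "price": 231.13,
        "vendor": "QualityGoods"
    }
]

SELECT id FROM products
[1, 2, 3, 4, 5, 6, 7]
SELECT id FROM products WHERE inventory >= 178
[3, 4, 7]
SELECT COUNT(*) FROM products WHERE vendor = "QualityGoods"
1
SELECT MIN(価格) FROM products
299.59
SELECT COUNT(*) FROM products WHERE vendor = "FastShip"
1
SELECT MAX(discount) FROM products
0.44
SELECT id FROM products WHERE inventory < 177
[1, 6]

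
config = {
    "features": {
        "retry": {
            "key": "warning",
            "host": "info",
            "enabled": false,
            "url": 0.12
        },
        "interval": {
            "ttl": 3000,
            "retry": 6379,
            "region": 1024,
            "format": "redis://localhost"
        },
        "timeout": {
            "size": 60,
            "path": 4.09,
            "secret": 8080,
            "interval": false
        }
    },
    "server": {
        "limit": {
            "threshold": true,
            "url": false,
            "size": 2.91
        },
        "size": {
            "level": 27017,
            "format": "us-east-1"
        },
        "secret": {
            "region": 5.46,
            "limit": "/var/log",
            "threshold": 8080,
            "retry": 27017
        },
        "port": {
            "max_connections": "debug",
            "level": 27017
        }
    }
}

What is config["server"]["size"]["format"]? "us-east-1"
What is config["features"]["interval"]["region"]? 1024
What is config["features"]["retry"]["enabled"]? False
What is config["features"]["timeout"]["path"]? 4.09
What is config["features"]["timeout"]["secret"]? 8080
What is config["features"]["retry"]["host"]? "info"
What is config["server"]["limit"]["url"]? False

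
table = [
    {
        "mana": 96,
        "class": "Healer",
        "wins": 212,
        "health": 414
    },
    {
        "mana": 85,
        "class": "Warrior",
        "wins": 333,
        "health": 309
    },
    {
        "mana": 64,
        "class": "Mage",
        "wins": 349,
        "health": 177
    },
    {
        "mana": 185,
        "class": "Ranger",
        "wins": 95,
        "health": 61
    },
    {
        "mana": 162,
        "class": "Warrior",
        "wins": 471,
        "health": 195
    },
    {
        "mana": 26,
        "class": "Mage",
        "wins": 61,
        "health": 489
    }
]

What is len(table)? 6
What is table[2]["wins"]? 349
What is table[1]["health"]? 309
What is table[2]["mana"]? 64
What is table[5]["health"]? 489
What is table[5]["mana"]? 26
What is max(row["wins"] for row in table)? 471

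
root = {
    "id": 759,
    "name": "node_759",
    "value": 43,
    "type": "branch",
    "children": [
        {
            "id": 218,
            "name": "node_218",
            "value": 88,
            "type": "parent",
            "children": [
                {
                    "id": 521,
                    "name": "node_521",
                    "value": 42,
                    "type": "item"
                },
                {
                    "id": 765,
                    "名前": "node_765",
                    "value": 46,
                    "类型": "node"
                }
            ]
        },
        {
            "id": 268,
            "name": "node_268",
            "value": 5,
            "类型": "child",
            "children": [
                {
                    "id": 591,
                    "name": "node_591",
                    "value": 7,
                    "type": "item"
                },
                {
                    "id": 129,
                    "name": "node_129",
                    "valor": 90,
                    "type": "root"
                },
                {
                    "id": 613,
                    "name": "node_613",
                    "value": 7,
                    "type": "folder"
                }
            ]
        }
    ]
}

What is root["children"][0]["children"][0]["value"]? 42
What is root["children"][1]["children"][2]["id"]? 613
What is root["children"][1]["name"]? "node_268"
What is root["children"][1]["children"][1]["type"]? "root"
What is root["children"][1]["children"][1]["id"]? 129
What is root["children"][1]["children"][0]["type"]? "item"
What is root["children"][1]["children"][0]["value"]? 7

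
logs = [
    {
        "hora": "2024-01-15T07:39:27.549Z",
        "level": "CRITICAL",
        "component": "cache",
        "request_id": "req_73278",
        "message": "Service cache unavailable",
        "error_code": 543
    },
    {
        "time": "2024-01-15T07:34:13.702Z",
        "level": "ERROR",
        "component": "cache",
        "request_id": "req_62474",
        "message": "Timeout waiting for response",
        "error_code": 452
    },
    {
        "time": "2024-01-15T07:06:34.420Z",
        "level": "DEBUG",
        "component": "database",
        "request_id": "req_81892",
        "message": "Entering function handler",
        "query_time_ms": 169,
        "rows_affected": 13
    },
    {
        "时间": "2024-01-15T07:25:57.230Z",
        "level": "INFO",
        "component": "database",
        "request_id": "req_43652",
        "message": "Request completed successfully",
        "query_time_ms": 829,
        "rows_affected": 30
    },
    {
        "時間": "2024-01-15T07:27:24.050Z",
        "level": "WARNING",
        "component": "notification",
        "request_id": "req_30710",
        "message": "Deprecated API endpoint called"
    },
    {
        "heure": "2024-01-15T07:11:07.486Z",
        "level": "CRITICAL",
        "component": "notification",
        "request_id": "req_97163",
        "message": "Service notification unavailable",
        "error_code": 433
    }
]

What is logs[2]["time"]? "2024-01-15T07:06:34.420Z"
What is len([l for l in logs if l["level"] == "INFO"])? 1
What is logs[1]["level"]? "ERROR"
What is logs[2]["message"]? "Entering function handler"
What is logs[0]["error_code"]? 543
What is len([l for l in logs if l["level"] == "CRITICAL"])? 2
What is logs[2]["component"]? "database"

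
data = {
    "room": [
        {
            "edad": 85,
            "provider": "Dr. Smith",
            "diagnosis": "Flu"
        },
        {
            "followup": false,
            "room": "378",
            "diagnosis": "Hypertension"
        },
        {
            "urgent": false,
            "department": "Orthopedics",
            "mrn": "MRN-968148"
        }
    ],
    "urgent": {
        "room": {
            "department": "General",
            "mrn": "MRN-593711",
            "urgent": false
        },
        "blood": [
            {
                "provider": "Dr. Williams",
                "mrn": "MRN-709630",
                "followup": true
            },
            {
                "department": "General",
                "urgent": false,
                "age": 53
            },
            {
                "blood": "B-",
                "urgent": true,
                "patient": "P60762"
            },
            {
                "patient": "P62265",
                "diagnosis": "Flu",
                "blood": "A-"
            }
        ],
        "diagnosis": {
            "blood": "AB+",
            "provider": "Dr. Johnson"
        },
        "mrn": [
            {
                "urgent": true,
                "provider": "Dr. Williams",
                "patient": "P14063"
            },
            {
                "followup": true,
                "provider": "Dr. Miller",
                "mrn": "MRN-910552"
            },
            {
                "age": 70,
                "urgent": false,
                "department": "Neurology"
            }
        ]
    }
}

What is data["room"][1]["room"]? "378"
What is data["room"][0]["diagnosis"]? "Flu"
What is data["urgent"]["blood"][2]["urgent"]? True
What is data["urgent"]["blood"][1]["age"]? 53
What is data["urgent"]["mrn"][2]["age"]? 70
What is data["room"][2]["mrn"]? "MRN-968148"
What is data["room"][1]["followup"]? False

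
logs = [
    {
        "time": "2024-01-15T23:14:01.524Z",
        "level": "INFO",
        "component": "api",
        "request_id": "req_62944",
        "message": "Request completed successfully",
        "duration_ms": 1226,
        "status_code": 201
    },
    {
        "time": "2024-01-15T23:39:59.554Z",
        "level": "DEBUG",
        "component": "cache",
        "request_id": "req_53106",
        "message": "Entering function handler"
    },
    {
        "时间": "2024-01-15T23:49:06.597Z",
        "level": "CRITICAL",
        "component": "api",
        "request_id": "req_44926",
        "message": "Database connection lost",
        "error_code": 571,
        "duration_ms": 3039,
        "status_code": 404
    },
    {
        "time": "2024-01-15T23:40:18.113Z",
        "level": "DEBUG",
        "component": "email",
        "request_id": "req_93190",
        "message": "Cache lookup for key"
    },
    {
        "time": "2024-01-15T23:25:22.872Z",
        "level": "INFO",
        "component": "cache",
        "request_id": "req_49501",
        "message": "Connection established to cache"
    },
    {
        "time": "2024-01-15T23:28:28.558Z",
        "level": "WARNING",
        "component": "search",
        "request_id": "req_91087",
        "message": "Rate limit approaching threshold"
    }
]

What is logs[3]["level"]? "DEBUG"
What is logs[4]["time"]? "2024-01-15T23:25:22.872Z"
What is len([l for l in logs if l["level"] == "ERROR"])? 0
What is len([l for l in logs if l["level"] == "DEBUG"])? 2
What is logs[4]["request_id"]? "req_49501"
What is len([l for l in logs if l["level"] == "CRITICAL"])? 1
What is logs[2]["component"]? "api"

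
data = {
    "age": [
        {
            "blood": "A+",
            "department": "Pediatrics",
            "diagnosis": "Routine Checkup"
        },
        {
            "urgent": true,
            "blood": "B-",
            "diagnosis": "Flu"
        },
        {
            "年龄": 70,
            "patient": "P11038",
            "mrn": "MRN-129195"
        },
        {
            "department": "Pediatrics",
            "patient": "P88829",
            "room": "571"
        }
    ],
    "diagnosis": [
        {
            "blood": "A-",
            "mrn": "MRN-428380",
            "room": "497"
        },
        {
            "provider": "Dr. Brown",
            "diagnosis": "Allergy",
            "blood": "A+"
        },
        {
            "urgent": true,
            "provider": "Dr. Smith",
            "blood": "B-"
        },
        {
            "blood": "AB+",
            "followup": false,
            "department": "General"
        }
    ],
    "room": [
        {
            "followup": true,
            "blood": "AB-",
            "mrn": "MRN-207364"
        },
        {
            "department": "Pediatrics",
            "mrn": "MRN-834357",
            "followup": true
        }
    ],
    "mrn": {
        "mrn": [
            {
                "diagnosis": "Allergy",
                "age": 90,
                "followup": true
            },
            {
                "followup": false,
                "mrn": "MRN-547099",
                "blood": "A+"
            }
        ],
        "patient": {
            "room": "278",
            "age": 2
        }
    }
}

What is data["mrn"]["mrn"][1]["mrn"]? "MRN-547099"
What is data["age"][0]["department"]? "Pediatrics"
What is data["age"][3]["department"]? "Pediatrics"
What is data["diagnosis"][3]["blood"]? "AB+"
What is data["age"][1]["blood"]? "B-"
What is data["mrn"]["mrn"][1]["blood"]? "A+"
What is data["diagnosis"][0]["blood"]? "A-"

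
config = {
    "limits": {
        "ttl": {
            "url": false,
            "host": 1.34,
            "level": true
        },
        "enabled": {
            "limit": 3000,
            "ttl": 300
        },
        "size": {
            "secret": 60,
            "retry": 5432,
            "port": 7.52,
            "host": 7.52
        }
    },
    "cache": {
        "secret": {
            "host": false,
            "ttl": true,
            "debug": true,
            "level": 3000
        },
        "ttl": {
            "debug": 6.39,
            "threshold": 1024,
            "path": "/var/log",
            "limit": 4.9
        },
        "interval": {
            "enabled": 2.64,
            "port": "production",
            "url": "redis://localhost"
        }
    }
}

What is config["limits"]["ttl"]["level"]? True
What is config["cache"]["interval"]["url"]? "redis://localhost"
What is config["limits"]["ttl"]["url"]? False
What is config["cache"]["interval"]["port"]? "production"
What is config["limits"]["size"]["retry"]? 5432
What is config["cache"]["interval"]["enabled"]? 2.64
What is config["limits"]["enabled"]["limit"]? 3000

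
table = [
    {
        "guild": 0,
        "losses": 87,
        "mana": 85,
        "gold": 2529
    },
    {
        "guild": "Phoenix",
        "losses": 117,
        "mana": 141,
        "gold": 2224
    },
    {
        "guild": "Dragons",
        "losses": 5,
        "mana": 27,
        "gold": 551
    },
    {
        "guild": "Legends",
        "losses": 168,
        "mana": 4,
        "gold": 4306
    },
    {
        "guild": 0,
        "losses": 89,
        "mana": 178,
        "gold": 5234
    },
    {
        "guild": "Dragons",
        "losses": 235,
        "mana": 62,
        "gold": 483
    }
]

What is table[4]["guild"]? 0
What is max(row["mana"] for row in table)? 178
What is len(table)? 6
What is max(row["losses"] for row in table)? 235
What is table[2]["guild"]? "Dragons"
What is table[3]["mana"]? 4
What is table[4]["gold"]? 5234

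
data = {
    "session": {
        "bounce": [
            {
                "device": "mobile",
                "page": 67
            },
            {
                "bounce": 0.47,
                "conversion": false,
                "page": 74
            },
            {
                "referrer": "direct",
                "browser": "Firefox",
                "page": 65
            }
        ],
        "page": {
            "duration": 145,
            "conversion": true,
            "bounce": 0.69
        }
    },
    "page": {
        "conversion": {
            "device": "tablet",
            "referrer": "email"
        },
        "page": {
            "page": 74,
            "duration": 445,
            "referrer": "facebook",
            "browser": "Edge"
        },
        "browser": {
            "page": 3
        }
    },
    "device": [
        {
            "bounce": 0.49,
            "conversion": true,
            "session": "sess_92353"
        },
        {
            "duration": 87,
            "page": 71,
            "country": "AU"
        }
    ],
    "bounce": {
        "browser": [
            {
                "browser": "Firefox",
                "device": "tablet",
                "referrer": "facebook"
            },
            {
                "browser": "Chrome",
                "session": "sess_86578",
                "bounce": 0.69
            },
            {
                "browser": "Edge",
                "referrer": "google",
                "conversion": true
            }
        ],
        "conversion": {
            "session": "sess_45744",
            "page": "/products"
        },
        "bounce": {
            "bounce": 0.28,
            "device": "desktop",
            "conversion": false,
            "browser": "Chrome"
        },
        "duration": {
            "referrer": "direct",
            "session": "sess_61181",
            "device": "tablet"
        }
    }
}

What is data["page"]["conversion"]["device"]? "tablet"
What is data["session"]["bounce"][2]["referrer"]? "direct"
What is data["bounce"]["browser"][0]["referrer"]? "facebook"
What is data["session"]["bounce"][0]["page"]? 67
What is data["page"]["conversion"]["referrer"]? "email"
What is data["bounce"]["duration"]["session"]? "sess_61181"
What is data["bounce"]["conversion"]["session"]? "sess_45744"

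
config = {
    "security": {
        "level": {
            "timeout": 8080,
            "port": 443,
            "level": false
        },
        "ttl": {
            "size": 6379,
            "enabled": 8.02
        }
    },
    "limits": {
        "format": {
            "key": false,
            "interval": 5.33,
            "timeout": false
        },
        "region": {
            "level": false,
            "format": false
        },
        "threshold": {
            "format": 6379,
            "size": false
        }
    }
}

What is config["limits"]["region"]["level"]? False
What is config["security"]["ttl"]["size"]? 6379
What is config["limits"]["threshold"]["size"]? False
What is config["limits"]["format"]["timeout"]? False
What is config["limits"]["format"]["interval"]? 5.33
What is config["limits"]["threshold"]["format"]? 6379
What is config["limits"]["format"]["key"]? False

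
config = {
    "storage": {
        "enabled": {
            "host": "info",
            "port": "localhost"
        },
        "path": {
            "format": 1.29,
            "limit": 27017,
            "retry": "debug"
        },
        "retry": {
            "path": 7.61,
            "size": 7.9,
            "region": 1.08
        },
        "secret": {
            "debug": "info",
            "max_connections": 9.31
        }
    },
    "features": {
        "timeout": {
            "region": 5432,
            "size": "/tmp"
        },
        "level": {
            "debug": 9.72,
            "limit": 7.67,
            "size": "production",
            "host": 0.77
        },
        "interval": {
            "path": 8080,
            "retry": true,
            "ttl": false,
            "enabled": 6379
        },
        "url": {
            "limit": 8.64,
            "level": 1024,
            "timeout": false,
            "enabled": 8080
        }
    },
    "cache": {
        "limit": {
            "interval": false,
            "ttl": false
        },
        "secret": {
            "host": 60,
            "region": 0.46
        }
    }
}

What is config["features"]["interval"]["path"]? 8080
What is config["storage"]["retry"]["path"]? 7.61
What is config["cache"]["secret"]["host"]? 60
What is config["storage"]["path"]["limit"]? 27017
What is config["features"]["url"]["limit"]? 8.64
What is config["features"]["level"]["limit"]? 7.67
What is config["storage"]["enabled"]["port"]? "localhost"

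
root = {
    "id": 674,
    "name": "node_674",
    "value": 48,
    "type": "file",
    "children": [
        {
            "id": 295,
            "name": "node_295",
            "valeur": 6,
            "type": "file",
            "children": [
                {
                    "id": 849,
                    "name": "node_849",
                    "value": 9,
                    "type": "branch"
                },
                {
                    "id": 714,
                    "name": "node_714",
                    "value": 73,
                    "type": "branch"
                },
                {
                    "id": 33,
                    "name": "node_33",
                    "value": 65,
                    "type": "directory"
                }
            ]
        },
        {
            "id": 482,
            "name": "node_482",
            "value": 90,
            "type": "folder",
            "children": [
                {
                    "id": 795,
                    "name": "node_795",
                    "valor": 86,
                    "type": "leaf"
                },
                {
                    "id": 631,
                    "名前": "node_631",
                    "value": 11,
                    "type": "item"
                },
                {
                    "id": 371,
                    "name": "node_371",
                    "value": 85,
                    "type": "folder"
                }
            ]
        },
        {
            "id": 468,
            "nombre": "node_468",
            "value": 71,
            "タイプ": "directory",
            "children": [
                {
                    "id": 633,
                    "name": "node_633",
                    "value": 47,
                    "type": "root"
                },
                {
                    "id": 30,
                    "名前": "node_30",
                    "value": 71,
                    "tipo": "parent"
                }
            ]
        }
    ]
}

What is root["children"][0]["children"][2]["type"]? "directory"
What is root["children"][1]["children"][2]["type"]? "folder"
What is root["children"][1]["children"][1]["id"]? 631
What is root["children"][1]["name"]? "node_482"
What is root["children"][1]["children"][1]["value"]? 11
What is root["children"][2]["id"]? 468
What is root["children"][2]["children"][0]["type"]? "root"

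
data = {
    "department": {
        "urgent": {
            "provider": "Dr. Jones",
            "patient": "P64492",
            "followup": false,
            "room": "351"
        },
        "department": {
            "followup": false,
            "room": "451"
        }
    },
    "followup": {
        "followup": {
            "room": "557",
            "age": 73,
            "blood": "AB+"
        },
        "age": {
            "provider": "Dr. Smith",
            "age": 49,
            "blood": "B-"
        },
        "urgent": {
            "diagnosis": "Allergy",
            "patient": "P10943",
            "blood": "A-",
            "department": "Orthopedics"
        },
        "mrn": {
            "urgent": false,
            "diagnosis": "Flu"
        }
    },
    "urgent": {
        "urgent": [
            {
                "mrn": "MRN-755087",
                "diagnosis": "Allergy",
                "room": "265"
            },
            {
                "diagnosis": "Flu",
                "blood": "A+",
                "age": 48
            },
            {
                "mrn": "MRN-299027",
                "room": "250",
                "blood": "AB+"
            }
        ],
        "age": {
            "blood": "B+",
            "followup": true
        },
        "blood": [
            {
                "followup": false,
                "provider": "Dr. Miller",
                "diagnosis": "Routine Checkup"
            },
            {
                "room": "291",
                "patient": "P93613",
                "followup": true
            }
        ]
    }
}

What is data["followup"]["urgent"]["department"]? "Orthopedics"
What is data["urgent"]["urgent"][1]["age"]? 48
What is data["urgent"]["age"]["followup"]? True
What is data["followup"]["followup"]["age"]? 73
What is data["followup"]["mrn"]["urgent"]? False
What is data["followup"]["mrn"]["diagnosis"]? "Flu"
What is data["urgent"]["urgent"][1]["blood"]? "A+"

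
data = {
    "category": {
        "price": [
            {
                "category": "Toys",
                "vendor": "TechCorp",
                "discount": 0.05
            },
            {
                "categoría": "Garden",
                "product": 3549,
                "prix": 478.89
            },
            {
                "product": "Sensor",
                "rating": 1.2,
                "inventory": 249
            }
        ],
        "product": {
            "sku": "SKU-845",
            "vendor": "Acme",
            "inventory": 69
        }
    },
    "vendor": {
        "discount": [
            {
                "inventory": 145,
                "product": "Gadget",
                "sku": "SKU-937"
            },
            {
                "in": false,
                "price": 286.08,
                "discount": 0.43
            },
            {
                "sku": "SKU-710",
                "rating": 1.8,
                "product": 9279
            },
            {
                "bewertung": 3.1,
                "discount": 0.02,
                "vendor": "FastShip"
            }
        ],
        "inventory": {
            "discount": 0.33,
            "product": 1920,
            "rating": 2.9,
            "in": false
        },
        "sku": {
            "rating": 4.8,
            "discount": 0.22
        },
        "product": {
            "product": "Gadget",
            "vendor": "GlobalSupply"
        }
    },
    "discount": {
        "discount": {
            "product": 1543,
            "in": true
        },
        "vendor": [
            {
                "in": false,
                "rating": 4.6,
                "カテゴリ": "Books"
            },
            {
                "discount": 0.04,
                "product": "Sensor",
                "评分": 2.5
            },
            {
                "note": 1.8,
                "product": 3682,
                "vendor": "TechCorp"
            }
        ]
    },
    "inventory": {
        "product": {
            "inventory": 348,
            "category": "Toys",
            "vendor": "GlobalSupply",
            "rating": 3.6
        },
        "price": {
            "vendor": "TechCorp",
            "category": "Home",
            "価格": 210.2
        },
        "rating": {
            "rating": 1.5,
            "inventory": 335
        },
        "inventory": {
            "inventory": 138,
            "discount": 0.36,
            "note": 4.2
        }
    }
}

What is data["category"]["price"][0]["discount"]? 0.05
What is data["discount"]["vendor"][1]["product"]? "Sensor"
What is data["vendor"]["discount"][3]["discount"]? 0.02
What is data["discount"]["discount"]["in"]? True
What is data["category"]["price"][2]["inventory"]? 249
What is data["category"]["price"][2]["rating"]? 1.2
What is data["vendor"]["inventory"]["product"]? 1920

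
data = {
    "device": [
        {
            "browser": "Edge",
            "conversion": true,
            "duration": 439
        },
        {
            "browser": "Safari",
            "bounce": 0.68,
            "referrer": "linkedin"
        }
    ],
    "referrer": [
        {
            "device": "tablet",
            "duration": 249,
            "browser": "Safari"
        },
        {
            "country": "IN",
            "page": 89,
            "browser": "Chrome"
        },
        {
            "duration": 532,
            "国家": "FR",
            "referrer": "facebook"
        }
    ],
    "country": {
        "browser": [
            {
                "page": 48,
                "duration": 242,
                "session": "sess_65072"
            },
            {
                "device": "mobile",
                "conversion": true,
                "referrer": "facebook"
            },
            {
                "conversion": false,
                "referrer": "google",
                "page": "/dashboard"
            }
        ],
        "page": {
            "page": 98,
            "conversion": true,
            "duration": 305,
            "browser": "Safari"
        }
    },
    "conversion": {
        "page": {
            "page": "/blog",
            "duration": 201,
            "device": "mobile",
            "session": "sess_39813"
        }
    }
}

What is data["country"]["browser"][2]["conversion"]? False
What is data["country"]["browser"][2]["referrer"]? "google"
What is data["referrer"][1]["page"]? 89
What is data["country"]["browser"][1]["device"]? "mobile"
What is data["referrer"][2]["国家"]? "FR"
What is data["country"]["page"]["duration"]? 305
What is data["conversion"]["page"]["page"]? "/blog"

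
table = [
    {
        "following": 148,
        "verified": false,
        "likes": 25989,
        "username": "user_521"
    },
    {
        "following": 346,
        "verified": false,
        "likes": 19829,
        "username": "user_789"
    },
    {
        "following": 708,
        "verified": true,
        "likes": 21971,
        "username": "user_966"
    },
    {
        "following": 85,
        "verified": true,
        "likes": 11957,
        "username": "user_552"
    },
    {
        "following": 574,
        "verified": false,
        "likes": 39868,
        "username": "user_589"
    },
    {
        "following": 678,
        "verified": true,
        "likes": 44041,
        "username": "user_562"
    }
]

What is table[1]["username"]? "user_789"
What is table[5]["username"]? "user_562"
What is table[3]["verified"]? True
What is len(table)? 6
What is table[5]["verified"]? True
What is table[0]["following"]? 148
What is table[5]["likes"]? 44041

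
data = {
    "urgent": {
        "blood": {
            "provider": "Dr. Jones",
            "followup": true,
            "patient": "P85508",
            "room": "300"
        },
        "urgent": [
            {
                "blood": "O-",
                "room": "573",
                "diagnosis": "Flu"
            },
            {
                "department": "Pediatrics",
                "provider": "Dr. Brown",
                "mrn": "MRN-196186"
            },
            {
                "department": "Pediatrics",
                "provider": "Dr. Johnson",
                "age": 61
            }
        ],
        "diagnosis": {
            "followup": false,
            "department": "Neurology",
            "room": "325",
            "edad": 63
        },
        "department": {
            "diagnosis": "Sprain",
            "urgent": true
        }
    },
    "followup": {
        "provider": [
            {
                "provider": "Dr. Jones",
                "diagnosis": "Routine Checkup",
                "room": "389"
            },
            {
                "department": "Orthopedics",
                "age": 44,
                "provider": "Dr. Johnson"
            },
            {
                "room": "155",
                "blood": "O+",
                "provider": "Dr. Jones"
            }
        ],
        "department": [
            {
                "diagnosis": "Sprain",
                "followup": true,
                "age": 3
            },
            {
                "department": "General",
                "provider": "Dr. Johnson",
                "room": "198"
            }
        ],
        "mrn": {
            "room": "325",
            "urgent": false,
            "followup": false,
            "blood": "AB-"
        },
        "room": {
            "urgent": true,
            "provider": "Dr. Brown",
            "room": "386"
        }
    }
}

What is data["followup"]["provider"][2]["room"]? "155"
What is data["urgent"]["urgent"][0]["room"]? "573"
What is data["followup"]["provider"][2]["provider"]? "Dr. Jones"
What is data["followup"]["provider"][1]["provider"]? "Dr. Johnson"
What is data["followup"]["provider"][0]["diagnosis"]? "Routine Checkup"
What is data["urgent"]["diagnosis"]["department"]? "Neurology"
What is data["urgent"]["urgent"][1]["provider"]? "Dr. Brown"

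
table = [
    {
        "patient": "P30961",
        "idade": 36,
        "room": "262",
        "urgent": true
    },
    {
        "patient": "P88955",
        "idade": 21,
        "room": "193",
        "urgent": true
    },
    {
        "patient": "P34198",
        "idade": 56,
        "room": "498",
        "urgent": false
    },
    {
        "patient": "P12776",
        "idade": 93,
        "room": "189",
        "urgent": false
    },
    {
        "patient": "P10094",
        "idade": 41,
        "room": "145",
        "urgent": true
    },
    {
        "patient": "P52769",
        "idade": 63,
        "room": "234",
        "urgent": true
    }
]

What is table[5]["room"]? "234"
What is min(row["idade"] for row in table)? 21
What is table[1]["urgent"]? True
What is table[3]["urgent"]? False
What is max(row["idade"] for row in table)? 93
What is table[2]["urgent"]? False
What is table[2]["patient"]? "P34198"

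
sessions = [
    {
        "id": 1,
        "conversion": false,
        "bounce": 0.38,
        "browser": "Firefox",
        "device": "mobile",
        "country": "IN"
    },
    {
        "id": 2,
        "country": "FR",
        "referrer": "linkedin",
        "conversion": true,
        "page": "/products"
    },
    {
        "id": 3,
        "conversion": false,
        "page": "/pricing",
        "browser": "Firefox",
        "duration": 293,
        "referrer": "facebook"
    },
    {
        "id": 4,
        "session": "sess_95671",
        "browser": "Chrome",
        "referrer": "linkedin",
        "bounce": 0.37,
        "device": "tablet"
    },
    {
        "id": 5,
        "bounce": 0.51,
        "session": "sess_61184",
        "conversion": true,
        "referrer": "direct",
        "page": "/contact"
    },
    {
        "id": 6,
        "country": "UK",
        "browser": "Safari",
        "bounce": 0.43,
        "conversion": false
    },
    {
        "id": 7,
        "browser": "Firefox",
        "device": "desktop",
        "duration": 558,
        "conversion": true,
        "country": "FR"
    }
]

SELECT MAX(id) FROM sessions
7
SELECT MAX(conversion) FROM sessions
True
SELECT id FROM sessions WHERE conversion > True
[]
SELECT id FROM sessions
[1, 2, 3, 4, 5, 6, 7]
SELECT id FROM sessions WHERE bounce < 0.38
[4]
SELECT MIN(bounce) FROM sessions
0.37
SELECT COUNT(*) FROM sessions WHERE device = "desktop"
1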